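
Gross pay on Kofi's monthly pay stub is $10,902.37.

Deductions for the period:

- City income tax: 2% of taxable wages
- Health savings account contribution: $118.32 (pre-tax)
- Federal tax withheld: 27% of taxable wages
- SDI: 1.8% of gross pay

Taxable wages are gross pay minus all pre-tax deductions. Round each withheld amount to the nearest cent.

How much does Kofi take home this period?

$7,460.44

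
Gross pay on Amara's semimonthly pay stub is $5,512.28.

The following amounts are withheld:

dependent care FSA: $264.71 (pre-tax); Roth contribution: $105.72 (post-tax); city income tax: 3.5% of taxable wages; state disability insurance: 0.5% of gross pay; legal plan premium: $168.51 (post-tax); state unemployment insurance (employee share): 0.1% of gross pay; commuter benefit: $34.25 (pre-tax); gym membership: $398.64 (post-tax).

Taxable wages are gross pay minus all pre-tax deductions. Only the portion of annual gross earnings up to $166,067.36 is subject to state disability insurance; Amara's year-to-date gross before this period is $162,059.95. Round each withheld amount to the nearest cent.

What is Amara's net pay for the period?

$4,332.43

Dependent care FSA: $264.71
Commuter benefit: $34.25
Pre-tax total = $264.71 + $34.25 = $298.96
Taxable wages = $5,512.28 − $298.96 = $5,213.32
City income tax: $5,213.32 × 0.035 = $182.47
State disability insurance: only $166,067.36 − $162,059.95 = $4,007.41 of this check is subject → $4,007.41 × 0.005 = $20.04
State unemployment insurance (employee share): $5,512.28 × 0.001 = $5.51
Gym membership: $398.64
Roth contribution: $105.72
Legal plan premium: $168.51
Total deductions = $264.71 + $34.25 + $182.47 + $20.04 + $5.51 + $398.64 + $105.72 + $168.51 = $1,179.85
Net pay = $5,512.28 − $1,179.85 = $4,332.43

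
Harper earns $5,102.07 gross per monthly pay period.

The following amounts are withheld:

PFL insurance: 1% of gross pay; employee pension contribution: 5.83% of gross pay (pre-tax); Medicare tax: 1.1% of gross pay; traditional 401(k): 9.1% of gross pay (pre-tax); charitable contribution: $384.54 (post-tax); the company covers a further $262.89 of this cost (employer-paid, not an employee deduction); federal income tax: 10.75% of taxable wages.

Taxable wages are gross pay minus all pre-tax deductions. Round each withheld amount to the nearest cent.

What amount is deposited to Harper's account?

Traditional 401(k): $5,102.07 × 0.091 = $464.29
Employee pension contribution: $5,102.07 × 0.0583 = $297.45
Pre-tax total = $464.29 + $297.45 = $761.74
Taxable wages = $5,102.07 − $761.74 = $4,340.33
Federal income tax: $4,340.33 × 0.1075 = $466.59
Medicare tax: $5,102.07 × 0.011 = $56.12
PFL insurance: $5,102.07 × 0.01 = $51.02
Charitable contribution: $384.54
(Employer's $262.89 toward charitable contribution is not withheld from the employee.)
Total deductions = $464.29 + $297.45 + $466.59 + $56.12 + $51.02 + $384.54 = $1,720.01
Net pay = $5,102.07 − $1,720.01 = $3,382.06

$3,382.06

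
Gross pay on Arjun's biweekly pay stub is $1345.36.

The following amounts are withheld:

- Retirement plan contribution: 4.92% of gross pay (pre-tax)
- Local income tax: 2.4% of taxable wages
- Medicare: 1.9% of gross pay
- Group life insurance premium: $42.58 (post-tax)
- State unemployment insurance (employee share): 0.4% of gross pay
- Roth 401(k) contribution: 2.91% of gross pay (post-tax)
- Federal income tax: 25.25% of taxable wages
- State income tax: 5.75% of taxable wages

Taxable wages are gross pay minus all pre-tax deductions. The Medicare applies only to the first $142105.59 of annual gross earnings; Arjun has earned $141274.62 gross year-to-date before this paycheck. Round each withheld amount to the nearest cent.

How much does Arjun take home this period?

$749.03

Retirement plan contribution: $1345.36 × 0.0492 = $66.19
Taxable wages = $1345.36 − $66.19 = $1279.17
State income tax: $1279.17 × 0.0575 = $73.55
Local income tax: $1279.17 × 0.024 = $30.70
Federal income tax: $1279.17 × 0.2525 = $322.99
State unemployment insurance (employee share): $1345.36 × 0.004 = $5.38
Medicare: only $142105.59 − $141274.62 = $830.97 of this check is subject → $830.97 × 0.019 = $15.79
Group life insurance premium: $42.58
Roth 401(k) contribution: $1345.36 × 0.0291 = $39.15
Total deductions = $66.19 + $73.55 + $30.70 + $322.99 + $5.38 + $15.79 + $42.58 + $39.15 = $596.33
Net pay = $1345.36 − $596.33 = $749.03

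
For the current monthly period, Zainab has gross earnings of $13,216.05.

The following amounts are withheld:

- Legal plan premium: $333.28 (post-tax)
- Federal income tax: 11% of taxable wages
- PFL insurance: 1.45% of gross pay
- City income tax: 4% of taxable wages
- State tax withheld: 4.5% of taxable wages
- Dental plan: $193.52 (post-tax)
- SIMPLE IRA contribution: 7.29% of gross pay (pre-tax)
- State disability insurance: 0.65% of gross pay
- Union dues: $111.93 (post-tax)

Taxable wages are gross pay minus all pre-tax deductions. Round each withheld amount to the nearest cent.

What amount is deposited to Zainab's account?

$8,947.08

SIMPLE IRA contribution: $13,216.05 × 0.0729 = $963.45
Taxable wages = $13,216.05 − $963.45 = $12,252.60
Federal income tax: $12,252.60 × 0.11 = $1,347.79
City income tax: $12,252.60 × 0.04 = $490.10
State tax withheld: $12,252.60 × 0.045 = $551.37
State disability insurance: $13,216.05 × 0.0065 = $85.90
PFL insurance: $13,216.05 × 0.0145 = $191.63
Union dues: $111.93
Legal plan premium: $333.28
Dental plan: $193.52
Total deductions = $963.45 + $1,347.79 + $490.10 + $551.37 + $85.90 + $191.63 + $111.93 + $333.28 + $193.52 = $4,268.97
Net pay = $13,216.05 − $4,268.97 = $8,947.08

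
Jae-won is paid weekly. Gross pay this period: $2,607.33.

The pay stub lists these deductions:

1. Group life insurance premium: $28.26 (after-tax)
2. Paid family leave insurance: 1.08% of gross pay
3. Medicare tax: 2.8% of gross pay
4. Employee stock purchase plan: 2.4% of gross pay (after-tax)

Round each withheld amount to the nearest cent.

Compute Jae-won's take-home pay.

$2,415.32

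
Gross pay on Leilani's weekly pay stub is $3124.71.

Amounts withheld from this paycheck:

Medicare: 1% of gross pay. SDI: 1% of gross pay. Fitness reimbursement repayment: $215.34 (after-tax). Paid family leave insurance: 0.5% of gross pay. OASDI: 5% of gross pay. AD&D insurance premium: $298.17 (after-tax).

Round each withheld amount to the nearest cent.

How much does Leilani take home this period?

Medicare: $3124.71 × 0.01 = $31.25
OASDI: $3124.71 × 0.05 = $156.24
SDI: $3124.71 × 0.01 = $31.25
Paid family leave insurance: $3124.71 × 0.005 = $15.62
AD&D insurance premium: $298.17
Fitness reimbursement repayment: $215.34
Total deductions = $31.25 + $156.24 + $31.25 + $15.62 + $298.17 + $215.34 = $747.87
Net pay = $3124.71 − $747.87 = $2376.84

$2376.84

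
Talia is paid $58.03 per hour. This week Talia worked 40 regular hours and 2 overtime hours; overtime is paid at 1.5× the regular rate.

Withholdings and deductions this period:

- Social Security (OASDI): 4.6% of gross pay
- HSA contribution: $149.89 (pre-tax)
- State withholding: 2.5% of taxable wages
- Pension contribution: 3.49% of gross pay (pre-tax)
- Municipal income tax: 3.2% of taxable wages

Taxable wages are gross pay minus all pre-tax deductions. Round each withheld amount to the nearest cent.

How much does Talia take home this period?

$2014.80

Regular pay: 40 × $58.03 = $2321.20
Overtime pay: 2 × $58.03 × 1.5 = $174.09
Gross pay = $2321.20 + $174.09 = $2495.29
Pension contribution: $2495.29 × 0.0349 = $87.09
HSA contribution: $149.89
Pre-tax total = $87.09 + $149.89 = $236.98
Taxable wages = $2495.29 − $236.98 = $2258.31
State withholding: $2258.31 × 0.025 = $56.46
Municipal income tax: $2258.31 × 0.032 = $72.27
Social Security (OASDI): $2495.29 × 0.046 = $114.78
Total deductions = $87.09 + $149.89 + $56.46 + $72.27 + $114.78 = $480.49
Net pay = $2495.29 − $480.49 = $2014.80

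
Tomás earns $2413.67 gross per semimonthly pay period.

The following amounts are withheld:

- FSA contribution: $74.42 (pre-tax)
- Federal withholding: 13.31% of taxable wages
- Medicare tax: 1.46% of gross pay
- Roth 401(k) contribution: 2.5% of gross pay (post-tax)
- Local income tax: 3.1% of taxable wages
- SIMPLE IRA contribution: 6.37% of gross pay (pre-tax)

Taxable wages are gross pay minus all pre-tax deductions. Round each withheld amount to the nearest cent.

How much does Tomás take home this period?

SIMPLE IRA contribution: $2413.67 × 0.0637 = $153.75
FSA contribution: $74.42
Pre-tax total = $153.75 + $74.42 = $228.17
Taxable wages = $2413.67 − $228.17 = $2185.50
Federal withholding: $2185.50 × 0.1331 = $290.89
Local income tax: $2185.50 × 0.031 = $67.75
Medicare tax: $2413.67 × 0.0146 = $35.24
Roth 401(k) contribution: $2413.67 × 0.025 = $60.34
Total deductions = $153.75 + $74.42 + $290.89 + $67.75 + $35.24 + $60.34 = $682.39
Net pay = $2413.67 − $682.39 = $1731.28

$1731.28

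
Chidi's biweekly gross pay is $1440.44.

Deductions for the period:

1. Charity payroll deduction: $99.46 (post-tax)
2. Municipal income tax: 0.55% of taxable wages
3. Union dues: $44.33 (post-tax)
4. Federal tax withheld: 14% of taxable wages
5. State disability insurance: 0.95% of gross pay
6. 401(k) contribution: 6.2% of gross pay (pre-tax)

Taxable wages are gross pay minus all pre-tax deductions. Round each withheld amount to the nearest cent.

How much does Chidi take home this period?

$997.07

401(k) contribution: $1440.44 × 0.062 = $89.31
Taxable wages = $1440.44 − $89.31 = $1351.13
Federal tax withheld: $1351.13 × 0.14 = $189.16
Municipal income tax: $1351.13 × 0.0055 = $7.43
State disability insurance: $1440.44 × 0.0095 = $13.68
Union dues: $44.33
Charity payroll deduction: $99.46
Total deductions = $89.31 + $189.16 + $7.43 + $13.68 + $44.33 + $99.46 = $443.37
Net pay = $1440.44 − $443.37 = $997.07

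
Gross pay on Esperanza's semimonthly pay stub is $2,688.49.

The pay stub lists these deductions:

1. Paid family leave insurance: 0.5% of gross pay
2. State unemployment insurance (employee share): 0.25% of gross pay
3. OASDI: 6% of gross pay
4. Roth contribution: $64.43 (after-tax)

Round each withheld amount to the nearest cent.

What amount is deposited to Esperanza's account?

Paid family leave insurance: $2,688.49 × 0.005 = $13.44
OASDI: $2,688.49 × 0.06 = $161.31
State unemployment insurance (employee share): $2,688.49 × 0.0025 = $6.72
Roth contribution: $64.43
Total deductions = $13.44 + $161.31 + $6.72 + $64.43 = $245.90
Net pay = $2,688.49 − $245.90 = $2,442.59

$2,442.59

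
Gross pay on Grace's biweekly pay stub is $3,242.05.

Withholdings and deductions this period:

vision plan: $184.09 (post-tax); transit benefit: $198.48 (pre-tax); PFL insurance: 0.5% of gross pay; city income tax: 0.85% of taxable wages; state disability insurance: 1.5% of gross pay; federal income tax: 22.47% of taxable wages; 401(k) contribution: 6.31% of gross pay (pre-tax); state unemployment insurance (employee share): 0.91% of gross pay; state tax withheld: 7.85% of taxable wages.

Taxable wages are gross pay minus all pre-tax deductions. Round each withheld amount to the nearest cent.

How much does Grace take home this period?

401(k) contribution: $3,242.05 × 0.0631 = $204.57
Transit benefit: $198.48
Pre-tax total = $204.57 + $198.48 = $403.05
Taxable wages = $3,242.05 − $403.05 = $2,839.00
Federal income tax: $2,839.00 × 0.2247 = $637.92
State tax withheld: $2,839.00 × 0.0785 = $222.86
City income tax: $2,839.00 × 0.0085 = $24.13
State disability insurance: $3,242.05 × 0.015 = $48.63
State unemployment insurance (employee share): $3,242.05 × 0.0091 = $29.50
PFL insurance: $3,242.05 × 0.005 = $16.21
Vision plan: $184.09
Total deductions = $204.57 + $198.48 + $637.92 + $222.86 + $24.13 + $48.63 + $29.50 + $16.21 + $184.09 = $1,566.39
Net pay = $3,242.05 − $1,566.39 = $1,675.66

$1,675.66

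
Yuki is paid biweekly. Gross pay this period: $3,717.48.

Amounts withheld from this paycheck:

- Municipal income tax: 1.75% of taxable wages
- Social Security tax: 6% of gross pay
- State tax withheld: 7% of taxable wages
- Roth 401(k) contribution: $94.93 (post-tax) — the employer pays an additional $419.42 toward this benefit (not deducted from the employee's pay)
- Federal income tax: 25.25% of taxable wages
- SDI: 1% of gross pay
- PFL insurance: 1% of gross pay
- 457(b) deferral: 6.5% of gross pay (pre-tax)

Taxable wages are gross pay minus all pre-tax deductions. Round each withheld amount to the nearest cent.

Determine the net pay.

457(b) deferral: $3,717.48 × 0.065 = $241.64
Taxable wages = $3,717.48 − $241.64 = $3,475.84
Municipal income tax: $3,475.84 × 0.0175 = $60.83
Federal income tax: $3,475.84 × 0.2525 = $877.65
State tax withheld: $3,475.84 × 0.07 = $243.31
Social Security tax: $3,717.48 × 0.06 = $223.05
SDI: $3,717.48 × 0.01 = $37.17
PFL insurance: $3,717.48 × 0.01 = $37.17
Roth 401(k) contribution: $94.93
(Employer's $419.42 toward Roth 401(k) contribution is not withheld from the employee.)
Total deductions = $241.64 + $60.83 + $877.65 + $243.31 + $223.05 + $37.17 + $37.17 + $94.93 = $1,815.75
Net pay = $3,717.48 − $1,815.75 = $1,901.73

$1,901.73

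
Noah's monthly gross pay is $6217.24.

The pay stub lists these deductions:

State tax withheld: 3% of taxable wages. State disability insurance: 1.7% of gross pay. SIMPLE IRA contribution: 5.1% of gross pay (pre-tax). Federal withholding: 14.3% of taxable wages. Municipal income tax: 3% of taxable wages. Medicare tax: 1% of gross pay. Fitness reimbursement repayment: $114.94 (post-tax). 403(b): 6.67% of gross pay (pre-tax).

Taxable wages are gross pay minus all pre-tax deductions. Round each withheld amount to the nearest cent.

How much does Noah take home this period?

SIMPLE IRA contribution: $6217.24 × 0.051 = $317.08
403(b): $6217.24 × 0.0667 = $414.69
Pre-tax total = $317.08 + $414.69 = $731.77
Taxable wages = $6217.24 − $731.77 = $5485.47
Municipal income tax: $5485.47 × 0.03 = $164.56
State tax withheld: $5485.47 × 0.03 = $164.56
Federal withholding: $5485.47 × 0.143 = $784.42
Medicare tax: $6217.24 × 0.01 = $62.17
State disability insurance: $6217.24 × 0.017 = $105.69
Fitness reimbursement repayment: $114.94
Total deductions = $317.08 + $414.69 + $164.56 + $164.56 + $784.42 + $62.17 + $105.69 + $114.94 = $2128.11
Net pay = $6217.24 − $2128.11 = $4089.13

$4089.13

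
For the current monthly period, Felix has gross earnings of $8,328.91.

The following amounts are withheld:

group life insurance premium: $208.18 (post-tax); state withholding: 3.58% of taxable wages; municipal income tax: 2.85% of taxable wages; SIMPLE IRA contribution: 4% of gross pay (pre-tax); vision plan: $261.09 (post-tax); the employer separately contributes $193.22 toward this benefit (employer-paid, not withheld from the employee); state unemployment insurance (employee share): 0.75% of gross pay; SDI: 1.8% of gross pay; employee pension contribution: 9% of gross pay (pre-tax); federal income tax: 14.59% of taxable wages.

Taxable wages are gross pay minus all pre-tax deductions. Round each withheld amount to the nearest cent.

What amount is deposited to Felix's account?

Employee pension contribution: $8,328.91 × 0.09 = $749.60
SIMPLE IRA contribution: $8,328.91 × 0.04 = $333.16
Pre-tax total = $749.60 + $333.16 = $1,082.76
Taxable wages = $8,328.91 − $1,082.76 = $7,246.15
State withholding: $7,246.15 × 0.0358 = $259.41
Municipal income tax: $7,246.15 × 0.0285 = $206.52
Federal income tax: $7,246.15 × 0.1459 = $1,057.21
State unemployment insurance (employee share): $8,328.91 × 0.0075 = $62.47
SDI: $8,328.91 × 0.018 = $149.92
Group life insurance premium: $208.18
Vision plan: $261.09
(Employer's $193.22 toward vision plan is not withheld from the employee.)
Total deductions = $749.60 + $333.16 + $259.41 + $206.52 + $1,057.21 + $62.47 + $149.92 + $208.18 + $261.09 = $3,287.56
Net pay = $8,328.91 − $3,287.56 = $5,041.35

$5,041.35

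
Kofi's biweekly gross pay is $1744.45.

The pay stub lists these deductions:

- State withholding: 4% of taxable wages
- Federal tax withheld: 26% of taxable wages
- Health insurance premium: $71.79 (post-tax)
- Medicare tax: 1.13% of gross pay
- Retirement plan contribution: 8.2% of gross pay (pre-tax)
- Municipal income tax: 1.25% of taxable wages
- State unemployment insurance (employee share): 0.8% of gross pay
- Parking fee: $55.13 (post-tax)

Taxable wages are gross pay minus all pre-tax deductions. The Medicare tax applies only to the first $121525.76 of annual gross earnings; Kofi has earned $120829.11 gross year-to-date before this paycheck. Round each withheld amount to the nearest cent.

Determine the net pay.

$952.21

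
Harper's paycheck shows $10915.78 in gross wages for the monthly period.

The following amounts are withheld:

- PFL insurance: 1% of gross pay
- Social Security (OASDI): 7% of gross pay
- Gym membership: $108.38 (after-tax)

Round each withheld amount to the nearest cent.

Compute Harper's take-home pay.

PFL insurance: $10915.78 × 0.01 = $109.16
Social Security (OASDI): $10915.78 × 0.07 = $764.10
Gym membership: $108.38
Total deductions = $109.16 + $764.10 + $108.38 = $981.64
Net pay = $10915.78 − $981.64 = $9934.14

$9934.14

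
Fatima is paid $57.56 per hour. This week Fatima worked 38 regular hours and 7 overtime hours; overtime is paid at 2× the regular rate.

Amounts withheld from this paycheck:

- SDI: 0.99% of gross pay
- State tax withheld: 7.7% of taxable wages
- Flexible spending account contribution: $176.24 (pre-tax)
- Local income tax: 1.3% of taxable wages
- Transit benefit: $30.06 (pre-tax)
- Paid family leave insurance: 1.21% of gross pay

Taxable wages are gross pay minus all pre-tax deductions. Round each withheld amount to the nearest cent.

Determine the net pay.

$2,470.15

Regular pay: 38 × $57.56 = $2,187.28
Overtime pay: 7 × $57.56 × 2 = $805.84
Gross pay = $2,187.28 + $805.84 = $2,993.12
Flexible spending account contribution: $176.24
Transit benefit: $30.06
Pre-tax total = $176.24 + $30.06 = $206.30
Taxable wages = $2,993.12 − $206.30 = $2,786.82
Local income tax: $2,786.82 × 0.013 = $36.23
State tax withheld: $2,786.82 × 0.077 = $214.59
SDI: $2,993.12 × 0.0099 = $29.63
Paid family leave insurance: $2,993.12 × 0.0121 = $36.22
Total deductions = $176.24 + $30.06 + $36.23 + $214.59 + $29.63 + $36.22 = $522.97
Net pay = $2,993.12 − $522.97 = $2,470.15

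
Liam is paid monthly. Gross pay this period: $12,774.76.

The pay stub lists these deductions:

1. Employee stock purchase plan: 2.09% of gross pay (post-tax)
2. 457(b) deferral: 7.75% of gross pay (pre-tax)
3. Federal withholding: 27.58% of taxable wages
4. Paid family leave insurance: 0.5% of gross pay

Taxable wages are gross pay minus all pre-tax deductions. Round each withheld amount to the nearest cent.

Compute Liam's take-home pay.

457(b) deferral: $12,774.76 × 0.0775 = $990.04
Taxable wages = $12,774.76 − $990.04 = $11,784.72
Federal withholding: $11,784.72 × 0.2758 = $3,250.23
Paid family leave insurance: $12,774.76 × 0.005 = $63.87
Employee stock purchase plan: $12,774.76 × 0.0209 = $266.99
Total deductions = $990.04 + $3,250.23 + $63.87 + $266.99 = $4,571.13
Net pay = $12,774.76 − $4,571.13 = $8,203.63

$8,203.63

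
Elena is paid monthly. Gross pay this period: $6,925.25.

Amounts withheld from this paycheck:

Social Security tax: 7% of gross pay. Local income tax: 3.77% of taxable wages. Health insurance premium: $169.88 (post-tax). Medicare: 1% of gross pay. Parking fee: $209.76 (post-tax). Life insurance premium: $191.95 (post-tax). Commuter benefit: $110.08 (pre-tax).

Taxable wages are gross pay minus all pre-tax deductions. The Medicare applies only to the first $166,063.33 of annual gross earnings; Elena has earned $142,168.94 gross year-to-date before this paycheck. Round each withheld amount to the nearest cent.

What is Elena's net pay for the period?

$5,432.63

Commuter benefit: $110.08
Taxable wages = $6,925.25 − $110.08 = $6,815.17
Local income tax: $6,815.17 × 0.0377 = $256.93
Social Security tax: $6,925.25 × 0.07 = $484.77
Medicare: cap not yet reached, full $6,925.25 is subject → $6,925.25 × 0.01 = $69.25
Life insurance premium: $191.95
Parking fee: $209.76
Health insurance premium: $169.88
Total deductions = $110.08 + $256.93 + $484.77 + $69.25 + $191.95 + $209.76 + $169.88 = $1,492.62
Net pay = $6,925.25 − $1,492.62 = $5,432.63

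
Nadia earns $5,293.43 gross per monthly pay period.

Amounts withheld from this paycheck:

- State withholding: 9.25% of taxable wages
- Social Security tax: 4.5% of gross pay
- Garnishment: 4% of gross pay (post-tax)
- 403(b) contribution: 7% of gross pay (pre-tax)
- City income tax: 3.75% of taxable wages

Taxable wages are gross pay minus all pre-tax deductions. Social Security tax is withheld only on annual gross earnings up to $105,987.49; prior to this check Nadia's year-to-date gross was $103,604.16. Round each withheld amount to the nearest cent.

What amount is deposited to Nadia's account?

$3,963.92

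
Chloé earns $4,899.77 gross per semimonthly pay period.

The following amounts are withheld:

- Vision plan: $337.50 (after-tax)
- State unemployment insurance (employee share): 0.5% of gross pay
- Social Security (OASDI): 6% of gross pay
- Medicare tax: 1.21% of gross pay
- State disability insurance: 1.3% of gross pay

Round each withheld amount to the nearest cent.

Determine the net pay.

Medicare tax: $4,899.77 × 0.0121 = $59.29
Social Security (OASDI): $4,899.77 × 0.06 = $293.99
State unemployment insurance (employee share): $4,899.77 × 0.005 = $24.50
State disability insurance: $4,899.77 × 0.013 = $63.70
Vision plan: $337.50
Total deductions = $59.29 + $293.99 + $24.50 + $63.70 + $337.50 = $778.98
Net pay = $4,899.77 − $778.98 = $4,120.79

$4,120.79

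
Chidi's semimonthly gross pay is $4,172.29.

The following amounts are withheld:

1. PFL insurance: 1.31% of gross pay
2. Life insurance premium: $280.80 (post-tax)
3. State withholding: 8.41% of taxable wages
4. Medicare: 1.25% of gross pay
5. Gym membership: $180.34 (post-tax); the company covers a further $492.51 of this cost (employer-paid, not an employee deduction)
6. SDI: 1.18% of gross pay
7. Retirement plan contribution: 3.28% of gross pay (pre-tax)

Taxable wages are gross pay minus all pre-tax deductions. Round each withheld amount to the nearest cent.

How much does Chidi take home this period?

$3,078.88

Retirement plan contribution: $4,172.29 × 0.0328 = $136.85
Taxable wages = $4,172.29 − $136.85 = $4,035.44
State withholding: $4,035.44 × 0.0841 = $339.38
PFL insurance: $4,172.29 × 0.0131 = $54.66
Medicare: $4,172.29 × 0.0125 = $52.15
SDI: $4,172.29 × 0.0118 = $49.23
Gym membership: $180.34
Life insurance premium: $280.80
(Employer's $492.51 toward gym membership is not withheld from the employee.)
Total deductions = $136.85 + $339.38 + $54.66 + $52.15 + $49.23 + $180.34 + $280.80 = $1,093.41
Net pay = $4,172.29 − $1,093.41 = $3,078.88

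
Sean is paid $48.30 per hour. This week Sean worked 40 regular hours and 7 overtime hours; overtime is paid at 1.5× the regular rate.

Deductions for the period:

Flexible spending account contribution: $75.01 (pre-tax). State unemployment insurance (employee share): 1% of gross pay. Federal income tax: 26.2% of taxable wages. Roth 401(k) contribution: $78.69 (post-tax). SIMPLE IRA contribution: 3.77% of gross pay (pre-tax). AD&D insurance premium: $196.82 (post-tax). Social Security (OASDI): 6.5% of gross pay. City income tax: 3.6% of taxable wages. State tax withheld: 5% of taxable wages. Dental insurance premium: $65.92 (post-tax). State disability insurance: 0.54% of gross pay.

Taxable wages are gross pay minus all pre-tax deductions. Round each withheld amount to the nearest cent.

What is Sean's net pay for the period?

$943.93

Regular pay: 40 × $48.30 = $1932.00
Overtime pay: 7 × $48.30 × 1.5 = $507.15
Gross pay = $1932.00 + $507.15 = $2439.15
SIMPLE IRA contribution: $2439.15 × 0.0377 = $91.96
Flexible spending account contribution: $75.01
Pre-tax total = $91.96 + $75.01 = $166.97
Taxable wages = $2439.15 − $166.97 = $2272.18
State tax withheld: $2272.18 × 0.05 = $113.61
City income tax: $2272.18 × 0.036 = $81.80
Federal income tax: $2272.18 × 0.262 = $595.31
State disability insurance: $2439.15 × 0.0054 = $13.17
State unemployment insurance (employee share): $2439.15 × 0.01 = $24.39
Social Security (OASDI): $2439.15 × 0.065 = $158.54
AD&D insurance premium: $196.82
Roth 401(k) contribution: $78.69
Dental insurance premium: $65.92
Total deductions = $91.96 + $75.01 + $113.61 + $81.80 + $595.31 + $13.17 + $24.39 + $158.54 + $196.82 + $78.69 + $65.92 = $1495.22
Net pay = $2439.15 − $1495.22 = $943.93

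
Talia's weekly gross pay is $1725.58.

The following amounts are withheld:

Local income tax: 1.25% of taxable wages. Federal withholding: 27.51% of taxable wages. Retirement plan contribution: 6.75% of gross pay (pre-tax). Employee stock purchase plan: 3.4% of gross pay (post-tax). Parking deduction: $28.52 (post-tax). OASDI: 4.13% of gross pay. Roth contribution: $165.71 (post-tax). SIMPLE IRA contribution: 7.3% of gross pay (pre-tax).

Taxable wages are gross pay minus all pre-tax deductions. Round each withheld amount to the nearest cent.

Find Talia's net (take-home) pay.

$732.41

Retirement plan contribution: $1725.58 × 0.0675 = $116.48
SIMPLE IRA contribution: $1725.58 × 0.073 = $125.97
Pre-tax total = $116.48 + $125.97 = $242.45
Taxable wages = $1725.58 − $242.45 = $1483.13
Local income tax: $1483.13 × 0.0125 = $18.54
Federal withholding: $1483.13 × 0.2751 = $408.01
OASDI: $1725.58 × 0.0413 = $71.27
Parking deduction: $28.52
Roth contribution: $165.71
Employee stock purchase plan: $1725.58 × 0.034 = $58.67
Total deductions = $116.48 + $125.97 + $18.54 + $408.01 + $71.27 + $28.52 + $165.71 + $58.67 = $993.17
Net pay = $1725.58 − $993.17 = $732.41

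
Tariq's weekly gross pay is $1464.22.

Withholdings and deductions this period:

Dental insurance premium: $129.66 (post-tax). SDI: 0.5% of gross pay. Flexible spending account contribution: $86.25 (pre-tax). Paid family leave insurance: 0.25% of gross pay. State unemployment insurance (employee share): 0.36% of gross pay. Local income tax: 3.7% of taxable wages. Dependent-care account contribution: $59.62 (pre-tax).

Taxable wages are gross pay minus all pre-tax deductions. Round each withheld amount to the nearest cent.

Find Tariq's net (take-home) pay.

Dependent-care account contribution: $59.62
Flexible spending account contribution: $86.25
Pre-tax total = $59.62 + $86.25 = $145.87
Taxable wages = $1464.22 − $145.87 = $1318.35
Local income tax: $1318.35 × 0.037 = $48.78
Paid family leave insurance: $1464.22 × 0.0025 = $3.66
State unemployment insurance (employee share): $1464.22 × 0.0036 = $5.27
SDI: $1464.22 × 0.005 = $7.32
Dental insurance premium: $129.66
Total deductions = $59.62 + $86.25 + $48.78 + $3.66 + $5.27 + $7.32 + $129.66 = $340.56
Net pay = $1464.22 − $340.56 = $1123.66

$1123.66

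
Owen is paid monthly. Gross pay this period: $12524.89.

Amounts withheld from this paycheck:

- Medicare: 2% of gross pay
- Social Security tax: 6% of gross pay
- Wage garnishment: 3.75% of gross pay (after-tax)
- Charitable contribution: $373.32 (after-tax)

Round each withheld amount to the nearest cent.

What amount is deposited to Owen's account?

Medicare: $12524.89 × 0.02 = $250.50
Social Security tax: $12524.89 × 0.06 = $751.49
Charitable contribution: $373.32
Wage garnishment: $12524.89 × 0.0375 = $469.68
Total deductions = $250.50 + $751.49 + $373.32 + $469.68 = $1844.99
Net pay = $12524.89 − $1844.99 = $10679.90

$10679.90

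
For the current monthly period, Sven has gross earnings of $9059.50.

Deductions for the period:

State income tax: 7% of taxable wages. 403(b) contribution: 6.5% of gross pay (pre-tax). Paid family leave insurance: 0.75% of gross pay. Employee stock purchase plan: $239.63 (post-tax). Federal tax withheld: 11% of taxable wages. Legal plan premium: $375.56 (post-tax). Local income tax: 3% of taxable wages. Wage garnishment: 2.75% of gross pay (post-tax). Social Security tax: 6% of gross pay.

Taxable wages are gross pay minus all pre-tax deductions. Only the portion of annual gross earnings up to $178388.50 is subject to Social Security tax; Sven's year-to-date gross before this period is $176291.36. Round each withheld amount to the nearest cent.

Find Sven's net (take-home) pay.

$5633.69

403(b) contribution: $9059.50 × 0.065 = $588.87
Taxable wages = $9059.50 − $588.87 = $8470.63
Local income tax: $8470.63 × 0.03 = $254.12
Federal tax withheld: $8470.63 × 0.11 = $931.77
State income tax: $8470.63 × 0.07 = $592.94
Paid family leave insurance: $9059.50 × 0.0075 = $67.95
Social Security tax: only $178388.50 − $176291.36 = $2097.14 of this check is subject → $2097.14 × 0.06 = $125.83
Employee stock purchase plan: $239.63
Legal plan premium: $375.56
Wage garnishment: $9059.50 × 0.0275 = $249.14
Total deductions = $588.87 + $254.12 + $931.77 + $592.94 + $67.95 + $125.83 + $239.63 + $375.56 + $249.14 = $3425.81
Net pay = $9059.50 − $3425.81 = $5633.69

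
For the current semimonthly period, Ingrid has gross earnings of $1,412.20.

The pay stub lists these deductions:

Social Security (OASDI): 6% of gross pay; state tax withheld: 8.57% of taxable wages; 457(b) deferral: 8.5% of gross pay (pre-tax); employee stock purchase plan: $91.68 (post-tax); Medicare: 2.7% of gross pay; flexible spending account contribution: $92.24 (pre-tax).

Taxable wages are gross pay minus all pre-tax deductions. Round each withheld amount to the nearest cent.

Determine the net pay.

$882.55

457(b) deferral: $1,412.20 × 0.085 = $120.04
Flexible spending account contribution: $92.24
Pre-tax total = $120.04 + $92.24 = $212.28
Taxable wages = $1,412.20 − $212.28 = $1,199.92
State tax withheld: $1,199.92 × 0.0857 = $102.83
Medicare: $1,412.20 × 0.027 = $38.13
Social Security (OASDI): $1,412.20 × 0.06 = $84.73
Employee stock purchase plan: $91.68
Total deductions = $120.04 + $92.24 + $102.83 + $38.13 + $84.73 + $91.68 = $529.65
Net pay = $1,412.20 − $529.65 = $882.55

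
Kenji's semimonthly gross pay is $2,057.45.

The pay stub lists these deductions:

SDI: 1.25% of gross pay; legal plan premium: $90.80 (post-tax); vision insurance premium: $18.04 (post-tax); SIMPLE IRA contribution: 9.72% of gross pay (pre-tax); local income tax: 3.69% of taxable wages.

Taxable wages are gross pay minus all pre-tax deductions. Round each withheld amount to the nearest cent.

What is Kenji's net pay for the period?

$1,654.37

SIMPLE IRA contribution: $2,057.45 × 0.0972 = $199.98
Taxable wages = $2,057.45 − $199.98 = $1,857.47
Local income tax: $1,857.47 × 0.0369 = $68.54
SDI: $2,057.45 × 0.0125 = $25.72
Vision insurance premium: $18.04
Legal plan premium: $90.80
Total deductions = $199.98 + $68.54 + $25.72 + $18.04 + $90.80 = $403.08
Net pay = $2,057.45 − $403.08 = $1,654.37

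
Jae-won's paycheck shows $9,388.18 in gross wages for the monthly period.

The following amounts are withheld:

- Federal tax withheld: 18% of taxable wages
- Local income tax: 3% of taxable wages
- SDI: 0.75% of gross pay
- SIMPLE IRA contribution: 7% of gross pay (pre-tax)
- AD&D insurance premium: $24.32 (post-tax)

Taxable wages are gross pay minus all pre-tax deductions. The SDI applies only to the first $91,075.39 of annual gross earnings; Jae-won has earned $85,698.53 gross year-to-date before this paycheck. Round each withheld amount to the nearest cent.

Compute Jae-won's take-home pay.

SIMPLE IRA contribution: $9,388.18 × 0.07 = $657.17
Taxable wages = $9,388.18 − $657.17 = $8,731.01
Federal tax withheld: $8,731.01 × 0.18 = $1,571.58
Local income tax: $8,731.01 × 0.03 = $261.93
SDI: only $91,075.39 − $85,698.53 = $5,376.86 of this check is subject → $5,376.86 × 0.0075 = $40.33
AD&D insurance premium: $24.32
Total deductions = $657.17 + $1,571.58 + $261.93 + $40.33 + $24.32 = $2,555.33
Net pay = $9,388.18 − $2,555.33 = $6,832.85

$6,832.85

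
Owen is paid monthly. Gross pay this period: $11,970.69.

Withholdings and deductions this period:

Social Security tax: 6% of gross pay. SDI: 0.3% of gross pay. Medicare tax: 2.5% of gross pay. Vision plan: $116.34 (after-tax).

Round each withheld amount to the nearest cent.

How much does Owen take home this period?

$10,800.93

SDI: $11,970.69 × 0.003 = $35.91
Medicare tax: $11,970.69 × 0.025 = $299.27
Social Security tax: $11,970.69 × 0.06 = $718.24
Vision plan: $116.34
Total deductions = $35.91 + $299.27 + $718.24 + $116.34 = $1,169.76
Net pay = $11,970.69 − $1,169.76 = $10,800.93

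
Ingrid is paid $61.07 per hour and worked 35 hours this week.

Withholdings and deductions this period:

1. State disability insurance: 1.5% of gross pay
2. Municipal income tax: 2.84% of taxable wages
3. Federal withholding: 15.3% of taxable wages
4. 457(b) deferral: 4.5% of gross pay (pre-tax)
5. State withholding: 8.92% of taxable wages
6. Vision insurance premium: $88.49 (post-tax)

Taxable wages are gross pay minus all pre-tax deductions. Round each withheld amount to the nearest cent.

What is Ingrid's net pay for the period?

$1368.35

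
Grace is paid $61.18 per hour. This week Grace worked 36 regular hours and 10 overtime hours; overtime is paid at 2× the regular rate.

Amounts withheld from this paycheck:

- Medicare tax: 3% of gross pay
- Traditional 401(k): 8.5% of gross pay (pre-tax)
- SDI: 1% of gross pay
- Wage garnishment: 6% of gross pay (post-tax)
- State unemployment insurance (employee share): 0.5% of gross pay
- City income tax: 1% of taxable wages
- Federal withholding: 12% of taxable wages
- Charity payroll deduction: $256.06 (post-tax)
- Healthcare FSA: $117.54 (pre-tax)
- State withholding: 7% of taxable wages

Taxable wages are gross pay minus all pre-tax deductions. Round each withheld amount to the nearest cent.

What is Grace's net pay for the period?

Regular pay: 36 × $61.18 = $2202.48
Overtime pay: 10 × $61.18 × 2 = $1223.60
Gross pay = $2202.48 + $1223.60 = $3426.08
Traditional 401(k): $3426.08 × 0.085 = $291.22
Healthcare FSA: $117.54
Pre-tax total = $291.22 + $117.54 = $408.76
Taxable wages = $3426.08 − $408.76 = $3017.32
Federal withholding: $3017.32 × 0.12 = $362.08
State withholding: $3017.32 × 0.07 = $211.21
City income tax: $3017.32 × 0.01 = $30.17
Medicare tax: $3426.08 × 0.03 = $102.78
State unemployment insurance (employee share): $3426.08 × 0.005 = $17.13
SDI: $3426.08 × 0.01 = $34.26
Charity payroll deduction: $256.06
Wage garnishment: $3426.08 × 0.06 = $205.56
Total deductions = $291.22 + $117.54 + $362.08 + $211.21 + $30.17 + $102.78 + $17.13 + $34.26 + $256.06 + $205.56 = $1628.01
Net pay = $3426.08 − $1628.01 = $1798.07

$1798.07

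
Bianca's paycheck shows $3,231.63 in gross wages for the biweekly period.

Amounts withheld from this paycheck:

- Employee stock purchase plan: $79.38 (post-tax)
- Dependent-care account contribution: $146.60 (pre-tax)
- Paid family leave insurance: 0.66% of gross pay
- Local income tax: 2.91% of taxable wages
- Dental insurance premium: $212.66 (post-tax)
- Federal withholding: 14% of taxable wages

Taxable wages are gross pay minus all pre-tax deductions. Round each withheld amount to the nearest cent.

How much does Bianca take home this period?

$2,249.99

Dependent-care account contribution: $146.60
Taxable wages = $3,231.63 − $146.60 = $3,085.03
Local income tax: $3,085.03 × 0.0291 = $89.77
Federal withholding: $3,085.03 × 0.14 = $431.90
Paid family leave insurance: $3,231.63 × 0.0066 = $21.33
Employee stock purchase plan: $79.38
Dental insurance premium: $212.66
Total deductions = $146.60 + $89.77 + $431.90 + $21.33 + $79.38 + $212.66 = $981.64
Net pay = $3,231.63 − $981.64 = $2,249.99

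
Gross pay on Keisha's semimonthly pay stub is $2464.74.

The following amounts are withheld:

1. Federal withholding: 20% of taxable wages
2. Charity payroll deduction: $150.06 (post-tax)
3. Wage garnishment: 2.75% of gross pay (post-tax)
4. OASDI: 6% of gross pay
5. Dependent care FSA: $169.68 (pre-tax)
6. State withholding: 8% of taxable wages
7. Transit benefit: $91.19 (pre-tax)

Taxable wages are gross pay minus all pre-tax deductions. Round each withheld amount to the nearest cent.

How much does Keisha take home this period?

Dependent care FSA: $169.68
Transit benefit: $91.19
Pre-tax total = $169.68 + $91.19 = $260.87
Taxable wages = $2464.74 − $260.87 = $2203.87
State withholding: $2203.87 × 0.08 = $176.31
Federal withholding: $2203.87 × 0.2 = $440.77
OASDI: $2464.74 × 0.06 = $147.88
Wage garnishment: $2464.74 × 0.0275 = $67.78
Charity payroll deduction: $150.06
Total deductions = $169.68 + $91.19 + $176.31 + $440.77 + $147.88 + $67.78 + $150.06 = $1243.67
Net pay = $2464.74 − $1243.67 = $1221.07

$1221.07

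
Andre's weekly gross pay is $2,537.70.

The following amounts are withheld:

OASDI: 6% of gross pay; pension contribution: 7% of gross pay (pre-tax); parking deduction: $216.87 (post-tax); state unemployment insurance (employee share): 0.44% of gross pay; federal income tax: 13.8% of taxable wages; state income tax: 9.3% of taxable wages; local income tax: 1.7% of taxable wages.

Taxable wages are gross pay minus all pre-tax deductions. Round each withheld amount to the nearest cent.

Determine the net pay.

$1,394.46

Pension contribution: $2,537.70 × 0.07 = $177.64
Taxable wages = $2,537.70 − $177.64 = $2,360.06
Federal income tax: $2,360.06 × 0.138 = $325.69
State income tax: $2,360.06 × 0.093 = $219.49
Local income tax: $2,360.06 × 0.017 = $40.12
OASDI: $2,537.70 × 0.06 = $152.26
State unemployment insurance (employee share): $2,537.70 × 0.0044 = $11.17
Parking deduction: $216.87
Total deductions = $177.64 + $325.69 + $219.49 + $40.12 + $152.26 + $11.17 + $216.87 = $1,143.24
Net pay = $2,537.70 − $1,143.24 = $1,394.46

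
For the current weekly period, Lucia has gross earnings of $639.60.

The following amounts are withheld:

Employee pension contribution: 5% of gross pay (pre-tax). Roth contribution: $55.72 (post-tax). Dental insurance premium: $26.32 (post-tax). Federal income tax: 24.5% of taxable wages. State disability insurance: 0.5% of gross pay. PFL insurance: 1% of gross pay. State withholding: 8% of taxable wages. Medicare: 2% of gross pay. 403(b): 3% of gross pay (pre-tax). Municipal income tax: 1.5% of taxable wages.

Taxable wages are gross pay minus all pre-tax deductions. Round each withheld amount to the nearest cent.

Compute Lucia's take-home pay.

403(b): $639.60 × 0.03 = $19.19
Employee pension contribution: $639.60 × 0.05 = $31.98
Pre-tax total = $19.19 + $31.98 = $51.17
Taxable wages = $639.60 − $51.17 = $588.43
Federal income tax: $588.43 × 0.245 = $144.17
State withholding: $588.43 × 0.08 = $47.07
Municipal income tax: $588.43 × 0.015 = $8.83
PFL insurance: $639.60 × 0.01 = $6.40
Medicare: $639.60 × 0.02 = $12.79
State disability insurance: $639.60 × 0.005 = $3.20
Roth contribution: $55.72
Dental insurance premium: $26.32
Total deductions = $19.19 + $31.98 + $144.17 + $47.07 + $8.83 + $6.40 + $12.79 + $3.20 + $55.72 + $26.32 = $355.67
Net pay = $639.60 − $355.67 = $283.93

$283.93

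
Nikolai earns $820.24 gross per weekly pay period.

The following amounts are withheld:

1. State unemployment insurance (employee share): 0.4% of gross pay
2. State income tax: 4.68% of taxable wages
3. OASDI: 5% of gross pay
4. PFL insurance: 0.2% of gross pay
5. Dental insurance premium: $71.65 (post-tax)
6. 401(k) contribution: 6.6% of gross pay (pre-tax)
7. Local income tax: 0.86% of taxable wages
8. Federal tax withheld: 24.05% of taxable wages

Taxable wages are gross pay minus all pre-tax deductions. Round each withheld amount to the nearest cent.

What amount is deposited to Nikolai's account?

401(k) contribution: $820.24 × 0.066 = $54.14
Taxable wages = $820.24 − $54.14 = $766.10
Local income tax: $766.10 × 0.0086 = $6.59
Federal tax withheld: $766.10 × 0.2405 = $184.25
State income tax: $766.10 × 0.0468 = $35.85
OASDI: $820.24 × 0.05 = $41.01
PFL insurance: $820.24 × 0.002 = $1.64
State unemployment insurance (employee share): $820.24 × 0.004 = $3.28
Dental insurance premium: $71.65
Total deductions = $54.14 + $6.59 + $184.25 + $35.85 + $41.01 + $1.64 + $3.28 + $71.65 = $398.41
Net pay = $820.24 − $398.41 = $421.83

$421.83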